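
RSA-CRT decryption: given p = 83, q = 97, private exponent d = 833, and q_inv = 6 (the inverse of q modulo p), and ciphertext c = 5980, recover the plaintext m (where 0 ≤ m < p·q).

d_p = d mod (p−1) = 833 mod 82 = 13; d_q = d mod (q−1) = 65.
m₁ = c^(d_p) mod p: c ≡ 4 (mod 83), and 4^13 mod 83 = 44.
m₂ = c^(d_q) mod q: c ≡ 63 (mod 97), and 63^65 mod 97 = 63.
h = q_inv·(m₁ − m₂) mod p = 6·(44 − 63) mod 83 = 52.
m = m₂ + h·q = 63 + 52·97 = 5107.

5107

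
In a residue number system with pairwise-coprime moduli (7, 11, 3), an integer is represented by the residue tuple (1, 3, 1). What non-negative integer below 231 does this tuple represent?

190

The moduli are pairwise coprime; N = 7·11·3 = 231.
N/7 = 33; 33 ≡ 5 (mod 7); 5·3 ≡ 1, so inverse 3.
N/11 = 21; 21 ≡ 10 (mod 11); 10·10 ≡ 1, so inverse 10.
N/3 = 77; 77 ≡ 2 (mod 3); 2·2 ≡ 1, so inverse 2.
x ≡ 1·33·3 + 3·21·10 + 1·77·2 = 883.
883 mod 231 = 190.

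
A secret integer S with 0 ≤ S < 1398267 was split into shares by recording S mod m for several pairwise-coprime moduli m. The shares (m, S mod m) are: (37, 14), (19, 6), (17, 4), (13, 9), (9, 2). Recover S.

The moduli are pairwise coprime; N = 37·19·17·13·9 = 1398267.
N/37 = 37791; 37791 ≡ 14 (mod 37); 14·8 ≡ 1, so inverse 8.
N/19 = 73593; 73593 ≡ 6 (mod 19); 6·16 ≡ 1, so inverse 16.
N/17 = 82251; 82251 ≡ 5 (mod 17); 5·7 ≡ 1, so inverse 7.
N/13 = 107559; 107559 ≡ 10 (mod 13); 10·4 ≡ 1, so inverse 4.
N/9 = 155363; 155363 ≡ 5 (mod 9); 5·2 ≡ 1, so inverse 2.
S ≡ 14·37791·8 + 6·73593·16 + 4·82251·7 + 9·107559·4 + 2·155363·2 = 18094124.
18094124 mod 1398267 = 1314920.

1314920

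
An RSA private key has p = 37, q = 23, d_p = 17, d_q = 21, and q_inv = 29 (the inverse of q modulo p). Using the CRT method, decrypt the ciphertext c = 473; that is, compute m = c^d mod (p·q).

384

m₁ = c^(d_p) mod p: c ≡ 29 (mod 37), and 29^17 mod 37 = 14.
m₂ = c^(d_q) mod q: c ≡ 13 (mod 23), and 13^21 mod 23 = 16.
h = q_inv·(m₁ − m₂) mod p = 29·(14 − 16) mod 37 = 16.
m = m₂ + h·q = 16 + 16·23 = 384.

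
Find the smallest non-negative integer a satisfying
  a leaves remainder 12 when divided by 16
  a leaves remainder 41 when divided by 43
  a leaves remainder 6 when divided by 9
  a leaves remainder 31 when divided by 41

The moduli are pairwise coprime; N = 16·43·9·41 = 253872.
N/16 = 15867; 15867 ≡ 11 (mod 16); 11·3 ≡ 1, so inverse 3.
N/43 = 5904; 5904 ≡ 13 (mod 43); 13·10 ≡ 1, so inverse 10.
N/9 = 28208; 28208 ≡ 2 (mod 9); 2·5 ≡ 1, so inverse 5.
N/41 = 6192; 6192 ≡ 1 (mod 41), inverse 1.
a ≡ 12·15867·3 + 41·5904·10 + 6·28208·5 + 31·6192·1 = 4030044.
4030044 mod 253872 = 221964.

221964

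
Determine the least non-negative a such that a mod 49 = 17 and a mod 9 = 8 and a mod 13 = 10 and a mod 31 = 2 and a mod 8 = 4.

Combine the congruences pairwise.
From a ≡ 17 (mod 49) write a = 17 + 49t. Substituting into a ≡ 8 (mod 9) gives 49t ≡ 0 (mod 9), and since 4⁻¹ ≡ 7 (mod 9), t ≡ 0. Hence a ≡ 17 + 49·0 = 17 (mod 441).
From a ≡ 17 (mod 441) write a = 17 + 441t. Substituting into a ≡ 10 (mod 13) gives 441t ≡ 6 (mod 13), and since 12⁻¹ ≡ 12 (mod 13), t ≡ 7. Hence a ≡ 17 + 441·7 = 3104 (mod 5733).
From a ≡ 3104 (mod 5733) write a = 3104 + 5733t. Substituting into a ≡ 2 (mod 31) gives 5733t ≡ 29 (mod 31), and since 29⁻¹ ≡ 15 (mod 31), t ≡ 1. Hence a ≡ 3104 + 5733·1 = 8837 (mod 177723).
From a ≡ 8837 (mod 177723) write a = 8837 + 177723t. Substituting into a ≡ 4 (mod 8) gives 177723t ≡ 7 (mod 8), and since 3⁻¹ ≡ 3 (mod 8), t ≡ 5. Hence a ≡ 8837 + 177723·5 = 897452 (mod 1421784).

897452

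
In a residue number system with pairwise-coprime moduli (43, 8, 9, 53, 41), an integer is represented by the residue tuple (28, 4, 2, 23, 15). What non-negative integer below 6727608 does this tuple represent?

From x ≡ 28 (mod 43) write x = 28 + 43t. Substituting into x ≡ 4 (mod 8) gives 43t ≡ 0 (mod 8), and since 3⁻¹ ≡ 3 (mod 8), t ≡ 0. Hence x ≡ 28 + 43·0 = 28 (mod 344).
From x ≡ 28 (mod 344) write x = 28 + 344t. Substituting into x ≡ 2 (mod 9) gives 344t ≡ 1 (mod 9), and since 2⁻¹ ≡ 5 (mod 9), t ≡ 5. Hence x ≡ 28 + 344·5 = 1748 (mod 3096).
From x ≡ 1748 (mod 3096) write x = 1748 + 3096t. Substituting into x ≡ 23 (mod 53) gives 3096t ≡ 24 (mod 53), and since 22⁻¹ ≡ 41 (mod 53), t ≡ 30. Hence x ≡ 1748 + 3096·30 = 94628 (mod 164088).
From x ≡ 94628 (mod 164088) write x = 94628 + 164088t. Substituting into x ≡ 15 (mod 41) gives 164088t ≡ 15 (mod 41), and since 6⁻¹ ≡ 7 (mod 41), t ≡ 23. Hence x ≡ 94628 + 164088·23 = 3868652 (mod 6727608).

3868652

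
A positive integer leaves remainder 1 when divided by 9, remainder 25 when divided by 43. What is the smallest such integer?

From x ≡ 1 (mod 9) write x = 1 + 9t. Substituting into x ≡ 25 (mod 43) gives 9t ≡ 24 (mod 43), and since 9⁻¹ ≡ 24 (mod 43), t ≡ 17. Hence x ≡ 1 + 9·17 = 154 (mod 387).

154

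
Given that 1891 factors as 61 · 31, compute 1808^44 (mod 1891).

1733

Mod 61: 1808 ≡ 39; 39^44 ≡ 25 (mod 61).
Mod 31: 1808 ≡ 10; by Fermat, exponent reduces to 44 mod 30 = 14; 10^14 ≡ 28 (mod 31).
Combine by CRT: x ≡ 25 (mod 61), x ≡ 28 (mod 31) ⇒ x ≡ 1733 (mod 1891).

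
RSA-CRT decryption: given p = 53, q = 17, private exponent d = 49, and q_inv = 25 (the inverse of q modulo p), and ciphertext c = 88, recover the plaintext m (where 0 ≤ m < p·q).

d_p = d mod (p−1) = 49 mod 52 = 49; d_q = d mod (q−1) = 1.
m₁ = c^(d_p) mod p: c ≡ 35 (mod 53), and 35^49 mod 53 = 26.
m₂ = c^(d_q) mod q: c ≡ 3 (mod 17), and 3^1 mod 17 = 3.
h = q_inv·(m₁ − m₂) mod p = 25·(26 − 3) mod 53 = 45.
m = m₂ + h·q = 3 + 45·17 = 768.

768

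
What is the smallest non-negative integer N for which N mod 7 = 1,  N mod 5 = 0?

15

Combine the congruences pairwise.
From N ≡ 1 (mod 7) write N = 1 + 7t. Substituting into N ≡ 0 (mod 5) gives 7t ≡ 4 (mod 5), and since 2⁻¹ ≡ 3 (mod 5), t ≡ 2. Hence N ≡ 1 + 7·2 = 15 (mod 35).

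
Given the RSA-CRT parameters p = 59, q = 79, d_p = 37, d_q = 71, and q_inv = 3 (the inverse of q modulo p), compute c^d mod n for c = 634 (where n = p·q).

m₁ = c^(d_p) mod p: c ≡ 44 (mod 59), and 44^37 mod 59 = 50.
m₂ = c^(d_q) mod q: c ≡ 2 (mod 79), and 2^71 mod 79 = 50.
h = q_inv·(m₁ − m₂) mod p = 3·(50 − 50) mod 59 = 0.
m = m₂ + h·q = 50 + 0·79 = 50.

50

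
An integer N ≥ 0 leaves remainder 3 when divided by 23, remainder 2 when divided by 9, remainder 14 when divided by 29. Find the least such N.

1406

The moduli are pairwise coprime; M = 23·9·29 = 6003.
M/23 = 261; 261 ≡ 8 (mod 23); 8·3 ≡ 1, so inverse 3.
M/9 = 667; 667 ≡ 1 (mod 9), inverse 1.
M/29 = 207; 207 ≡ 4 (mod 29); 4·22 ≡ 1, so inverse 22.
N ≡ 3·261·3 + 2·667·1 + 14·207·22 = 67439.
67439 mod 6003 = 1406.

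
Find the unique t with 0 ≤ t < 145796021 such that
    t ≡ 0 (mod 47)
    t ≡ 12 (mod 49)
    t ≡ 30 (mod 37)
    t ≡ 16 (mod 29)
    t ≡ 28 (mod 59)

The moduli are pairwise coprime; N = 47·49·37·29·59 = 145796021.
N/47 = 3102043; 3102043 ≡ 43 (mod 47); 43·35 ≡ 1, so inverse 35.
N/49 = 2975429; 2975429 ≡ 2 (mod 49); 2·25 ≡ 1, so inverse 25.
N/37 = 3940433; 3940433 ≡ 7 (mod 37); 7·16 ≡ 1, so inverse 16.
N/29 = 5027449; 5027449 ≡ 9 (mod 29); 9·13 ≡ 1, so inverse 13.
N/59 = 2471119; 2471119 ≡ 22 (mod 59); 22·51 ≡ 1, so inverse 51.
t ≡ 0·3102043·35 + 12·2975429·25 + 30·3940433·16 + 16·5027449·13 + 28·2471119·51 = 7358503864.
7358503864 mod 145796021 = 68702814.

68702814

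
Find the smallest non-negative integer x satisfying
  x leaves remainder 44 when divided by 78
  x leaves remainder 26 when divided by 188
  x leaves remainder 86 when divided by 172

176558

gcd(78, 188) = 2 and 2 | (26 − 44), so the pair is consistent; merging gives x ≡ 590 (mod 7332), where 7332 = lcm(78, 188).
gcd(7332, 172) = 4 and 4 | (86 − 590), so the pair is consistent; merging gives x ≡ 176558 (mod 315276), where 315276 = lcm(7332, 172).
The solution is unique modulo lcm(78, 188, 172) = 315276.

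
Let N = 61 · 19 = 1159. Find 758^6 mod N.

Mod 61: 758 ≡ 26; 26^6 ≡ 3 (mod 61).
Mod 19: 758 ≡ 17; 17^6 ≡ 7 (mod 19).
Combine by CRT: x ≡ 3 (mod 61), x ≡ 7 (mod 19) ⇒ x ≡ 64 (mod 1159).

64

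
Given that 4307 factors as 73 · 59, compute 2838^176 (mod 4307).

Mod 73: 2838 ≡ 64; by Fermat, exponent reduces to 176 mod 72 = 32; 64^32 ≡ 8 (mod 73).
Mod 59: 2838 ≡ 6; by Fermat, exponent reduces to 176 mod 58 = 2; 6^2 ≡ 36 (mod 59).
Combine by CRT: x ≡ 8 (mod 73), x ≡ 36 (mod 59) ⇒ x ≡ 154 (mod 4307).

154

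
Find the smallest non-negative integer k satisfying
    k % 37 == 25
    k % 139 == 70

Combine the congruences pairwise.
From k ≡ 25 (mod 37) write k = 25 + 37t. Substituting into k ≡ 70 (mod 139) gives 37t ≡ 45 (mod 139), and since 37⁻¹ ≡ 124 (mod 139), t ≡ 20. Hence k ≡ 25 + 37·20 = 765 (mod 5143).

765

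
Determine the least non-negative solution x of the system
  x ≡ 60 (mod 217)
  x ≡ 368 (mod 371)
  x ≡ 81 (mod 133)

34129

Combine the congruences pairwise.
gcd(217, 371) = 7 and 7 | (368 − 60), so the pair is consistent; merging gives x ≡ 11127 (mod 11501), where 11501 = lcm(217, 371).
gcd(11501, 133) = 7 and 7 | (81 − 11127), so the pair is consistent; merging gives x ≡ 34129 (mod 218519), where 218519 = lcm(11501, 133).
The solution is unique modulo lcm(217, 371, 133) = 218519.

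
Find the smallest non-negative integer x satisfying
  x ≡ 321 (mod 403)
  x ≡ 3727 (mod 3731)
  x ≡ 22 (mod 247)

Combine the congruences pairwise.
gcd(403, 3731) = 13 and 13 | (3727 − 321), so the pair is consistent; merging gives x ≡ 26113 (mod 115661), where 115661 = lcm(403, 3731).
gcd(115661, 247) = 13 and 13 | (22 − 26113), so the pair is consistent; merging gives x ≡ 1067062 (mod 2197559), where 2197559 = lcm(115661, 247).
The solution is unique modulo lcm(403, 3731, 247) = 2197559.

1067062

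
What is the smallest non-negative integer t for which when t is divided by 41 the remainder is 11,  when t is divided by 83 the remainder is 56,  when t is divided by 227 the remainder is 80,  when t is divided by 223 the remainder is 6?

From t ≡ 11 (mod 41) write t = 11 + 41s. Substituting into t ≡ 56 (mod 83) gives 41s ≡ 45 (mod 83), and since 41⁻¹ ≡ 81 (mod 83), s ≡ 76. Hence t ≡ 11 + 41·76 = 3127 (mod 3403).
From t ≡ 3127 (mod 3403) write t = 3127 + 3403s. Substituting into t ≡ 80 (mod 227) gives 3403s ≡ 131 (mod 227), and since 225⁻¹ ≡ 113 (mod 227), s ≡ 48. Hence t ≡ 3127 + 3403·48 = 166471 (mod 772481).
From t ≡ 166471 (mod 772481) write t = 166471 + 772481s. Substituting into t ≡ 6 (mod 223) gives 772481s ≡ 116 (mod 223), and since 9⁻¹ ≡ 124 (mod 223), s ≡ 112. Hence t ≡ 166471 + 772481·112 = 86684343 (mod 172263263).

86684343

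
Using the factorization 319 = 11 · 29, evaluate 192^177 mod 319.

201

Mod 11: 192 ≡ 5; by Fermat, exponent reduces to 177 mod 10 = 7; 5^7 ≡ 3 (mod 11).
Mod 29: 192 ≡ 18; by Fermat, exponent reduces to 177 mod 28 = 9; 18^9 ≡ 27 (mod 29).
Combine by CRT: x ≡ 3 (mod 11), x ≡ 27 (mod 29) ⇒ x ≡ 201 (mod 319).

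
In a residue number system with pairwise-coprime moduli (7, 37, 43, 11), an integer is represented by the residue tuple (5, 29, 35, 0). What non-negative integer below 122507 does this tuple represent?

49313

The moduli are pairwise coprime; N = 7·37·43·11 = 122507.
N/7 = 17501; 17501 ≡ 1 (mod 7), inverse 1.
N/37 = 3311; 3311 ≡ 18 (mod 37); 18·35 ≡ 1, so inverse 35.
N/43 = 2849; 2849 ≡ 11 (mod 43); 11·4 ≡ 1, so inverse 4.
N/11 = 11137; 11137 ≡ 5 (mod 11); 5·9 ≡ 1, so inverse 9.
x ≡ 5·17501·1 + 29·3311·35 + 35·2849·4 + 0·11137·9 = 3847030.
3847030 mod 122507 = 49313.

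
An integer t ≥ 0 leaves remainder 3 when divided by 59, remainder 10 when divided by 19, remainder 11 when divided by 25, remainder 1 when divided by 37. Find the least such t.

The moduli are pairwise coprime; N = 59·19·25·37 = 1036925.
N/59 = 17575; 17575 ≡ 52 (mod 59); 52·42 ≡ 1, so inverse 42.
N/19 = 54575; 54575 ≡ 7 (mod 19); 7·11 ≡ 1, so inverse 11.
N/25 = 41477; 41477 ≡ 2 (mod 25); 2·13 ≡ 1, so inverse 13.
N/37 = 28025; 28025 ≡ 16 (mod 37); 16·7 ≡ 1, so inverse 7.
t ≡ 3·17575·42 + 10·54575·11 + 11·41477·13 + 1·28025·7 = 14345086.
14345086 mod 1036925 = 865061.

865061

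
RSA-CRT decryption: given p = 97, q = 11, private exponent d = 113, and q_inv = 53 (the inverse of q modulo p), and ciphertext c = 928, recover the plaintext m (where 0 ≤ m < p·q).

d_p = d mod (p−1) = 113 mod 96 = 17; d_q = d mod (q−1) = 3.
m₁ = c^(d_p) mod p: c ≡ 55 (mod 97), and 55^17 mod 97 = 42.
m₂ = c^(d_q) mod q: c ≡ 4 (mod 11), and 4^3 mod 11 = 9.
h = q_inv·(m₁ − m₂) mod p = 53·(42 − 9) mod 97 = 3.
m = m₂ + h·q = 9 + 3·11 = 42.

42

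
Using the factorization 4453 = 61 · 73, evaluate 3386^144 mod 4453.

1461

Mod 61: 3386 ≡ 31; by Fermat, exponent reduces to 144 mod 60 = 24; 31^24 ≡ 58 (mod 61).
Mod 73: 3386 ≡ 28; since 72 | 144, by Fermat 28^144 ≡ 1 (mod 73).
Combine by CRT: x ≡ 58 (mod 61), x ≡ 1 (mod 73) ⇒ x ≡ 1461 (mod 4453).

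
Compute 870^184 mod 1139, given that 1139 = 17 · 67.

Mod 17: 870 ≡ 3; by Fermat, exponent reduces to 184 mod 16 = 8; 3^8 ≡ 16 (mod 17).
Mod 67: 870 ≡ 66; by Fermat, exponent reduces to 184 mod 66 = 52; 66^52 ≡ 1 (mod 67).
Combine by CRT: x ≡ 16 (mod 17), x ≡ 1 (mod 67) ⇒ x ≡ 135 (mod 1139).

135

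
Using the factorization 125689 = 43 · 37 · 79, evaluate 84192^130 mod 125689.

Mod 43: 84192 ≡ 41; by Fermat, exponent reduces to 130 mod 42 = 4; 41^4 ≡ 16 (mod 43).
Mod 37: 84192 ≡ 17; by Fermat, exponent reduces to 130 mod 36 = 22; 17^22 ≡ 25 (mod 37).
Mod 79: 84192 ≡ 57; by Fermat, exponent reduces to 130 mod 78 = 52; 57^52 ≡ 1 (mod 79).
Combine by CRT: x ≡ 16 (mod 43), x ≡ 25 (mod 37), x ≡ 1 (mod 79) ⇒ x ≡ 34287 (mod 125689).

34287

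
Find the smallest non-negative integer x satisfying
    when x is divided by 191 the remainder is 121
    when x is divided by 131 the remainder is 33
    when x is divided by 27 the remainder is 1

The moduli are pairwise coprime; N = 191·131·27 = 675567.
N/191 = 3537; 3537 ≡ 99 (mod 191); 99·164 ≡ 1, so inverse 164.
N/131 = 5157; 5157 ≡ 48 (mod 131); 48·101 ≡ 1, so inverse 101.
N/27 = 25021; 25021 ≡ 19 (mod 27); 19·10 ≡ 1, so inverse 10.
x ≡ 121·3537·164 + 33·5157·101 + 1·25021·10 = 87626719.
87626719 mod 675567 = 478576.

478576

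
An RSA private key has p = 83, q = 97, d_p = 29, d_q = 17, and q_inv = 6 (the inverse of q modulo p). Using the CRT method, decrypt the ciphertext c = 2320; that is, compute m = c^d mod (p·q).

m₁ = c^(d_p) mod p: c ≡ 79 (mod 83), and 79^29 mod 83 = 15.
m₂ = c^(d_q) mod q: c ≡ 89 (mod 97), and 89^17 mod 97 = 89.
h = q_inv·(m₁ − m₂) mod p = 6·(15 − 89) mod 83 = 54.
m = m₂ + h·q = 89 + 54·97 = 5327.

5327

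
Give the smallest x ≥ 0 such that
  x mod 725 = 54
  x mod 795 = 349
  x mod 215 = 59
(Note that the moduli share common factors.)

Combine the congruences pairwise.
gcd(725, 795) = 5 and 5 | (349 − 54), so the pair is consistent; merging gives x ≡ 71104 (mod 115275), where 115275 = lcm(725, 795).
gcd(115275, 215) = 5 and 5 | (59 − 71104), so the pair is consistent; merging gives x ≡ 3298804 (mod 4956825), where 4956825 = lcm(115275, 215).
The solution is unique modulo lcm(725, 795, 215) = 4956825.

3298804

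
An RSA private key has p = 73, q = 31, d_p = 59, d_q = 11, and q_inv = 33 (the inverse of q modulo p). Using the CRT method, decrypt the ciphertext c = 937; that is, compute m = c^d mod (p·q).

1508

m₁ = c^(d_p) mod p: c ≡ 61 (mod 73), and 61^59 mod 73 = 48.
m₂ = c^(d_q) mod q: c ≡ 7 (mod 31), and 7^11 mod 31 = 20.
h = q_inv·(m₁ − m₂) mod p = 33·(48 − 20) mod 73 = 48.
m = m₂ + h·q = 20 + 48·31 = 1508.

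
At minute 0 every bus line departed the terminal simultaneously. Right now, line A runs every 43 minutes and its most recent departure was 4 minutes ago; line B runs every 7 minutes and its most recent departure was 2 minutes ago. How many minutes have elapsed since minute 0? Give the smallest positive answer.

Combine the congruences pairwise.
From t ≡ 4 (mod 43) write t = 4 + 43s. Substituting into t ≡ 2 (mod 7) gives 43s ≡ 5 (mod 7), and since 1⁻¹ ≡ 1 (mod 7), s ≡ 5. Hence t ≡ 4 + 43·5 = 219 (mod 301).

219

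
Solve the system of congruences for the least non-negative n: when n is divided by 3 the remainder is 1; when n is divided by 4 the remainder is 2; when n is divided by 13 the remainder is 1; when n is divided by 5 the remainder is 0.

From n ≡ 1 (mod 3) write n = 1 + 3t. Substituting into n ≡ 2 (mod 4) gives 3t ≡ 1 (mod 4), and since 3⁻¹ ≡ 3 (mod 4), t ≡ 3. Hence n ≡ 1 + 3·3 = 10 (mod 12).
From n ≡ 10 (mod 12) write n = 10 + 12t. Substituting into n ≡ 1 (mod 13) gives 12t ≡ 4 (mod 13), and since 12⁻¹ ≡ 12 (mod 13), t ≡ 9. Hence n ≡ 10 + 12·9 = 118 (mod 156).
From n ≡ 118 (mod 156) write n = 118 + 156t. Substituting into n ≡ 0 (mod 5) gives 156t ≡ 2 (mod 5), and since 1⁻¹ ≡ 1 (mod 5), t ≡ 2. Hence n ≡ 118 + 156·2 = 430 (mod 780).

430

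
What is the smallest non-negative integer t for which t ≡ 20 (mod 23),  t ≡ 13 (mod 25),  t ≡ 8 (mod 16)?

Combine the congruences pairwise.
From t ≡ 20 (mod 23) write t = 20 + 23s. Substituting into t ≡ 13 (mod 25) gives 23s ≡ 18 (mod 25), and since 23⁻¹ ≡ 12 (mod 25), s ≡ 16. Hence t ≡ 20 + 23·16 = 388 (mod 575).
From t ≡ 388 (mod 575) write t = 388 + 575s. Substituting into t ≡ 8 (mod 16) gives 575s ≡ 4 (mod 16), and since 15⁻¹ ≡ 15 (mod 16), s ≡ 12. Hence t ≡ 388 + 575·12 = 7288 (mod 9200).

7288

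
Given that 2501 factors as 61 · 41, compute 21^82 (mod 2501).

2122

Mod 61: 21 ≡ 21; by Fermat, exponent reduces to 82 mod 60 = 22; 21^22 ≡ 48 (mod 61).
Mod 41: 21 ≡ 21; by Fermat, exponent reduces to 82 mod 40 = 2; 21^2 ≡ 31 (mod 41).
Combine by CRT: x ≡ 48 (mod 61), x ≡ 31 (mod 41) ⇒ x ≡ 2122 (mod 2501).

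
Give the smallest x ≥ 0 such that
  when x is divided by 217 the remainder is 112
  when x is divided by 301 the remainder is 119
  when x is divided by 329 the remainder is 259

gcd(217, 301) = 7 and 7 | (119 − 112), so the pair is consistent; merging gives x ≡ 5537 (mod 9331), where 9331 = lcm(217, 301).
gcd(9331, 329) = 7 and 7 | (259 − 5537), so the pair is consistent; merging gives x ≡ 210819 (mod 438557), where 438557 = lcm(9331, 329).
The solution is unique modulo lcm(217, 301, 329) = 438557.

210819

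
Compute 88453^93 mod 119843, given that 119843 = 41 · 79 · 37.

Mod 41: 88453 ≡ 16; by Fermat, exponent reduces to 93 mod 40 = 13; 16^13 ≡ 37 (mod 41).
Mod 79: 88453 ≡ 52; by Fermat, exponent reduces to 93 mod 78 = 15; 52^15 ≡ 18 (mod 79).
Mod 37: 88453 ≡ 23; by Fermat, exponent reduces to 93 mod 36 = 21; 23^21 ≡ 6 (mod 37).
Combine by CRT: x ≡ 37 (mod 41), x ≡ 18 (mod 79), x ≡ 6 (mod 37) ⇒ x ≡ 108564 (mod 119843).

108564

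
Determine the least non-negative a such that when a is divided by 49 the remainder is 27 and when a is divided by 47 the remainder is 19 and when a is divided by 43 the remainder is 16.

71224

The moduli are pairwise coprime; N = 49·47·43 = 99029.
N/49 = 2021; 2021 ≡ 12 (mod 49); 12·45 ≡ 1, so inverse 45.
N/47 = 2107; 2107 ≡ 39 (mod 47); 39·41 ≡ 1, so inverse 41.
N/43 = 2303; 2303 ≡ 24 (mod 43); 24·9 ≡ 1, so inverse 9.
a ≡ 27·2021·45 + 19·2107·41 + 16·2303·9 = 4428500.
4428500 mod 99029 = 71224.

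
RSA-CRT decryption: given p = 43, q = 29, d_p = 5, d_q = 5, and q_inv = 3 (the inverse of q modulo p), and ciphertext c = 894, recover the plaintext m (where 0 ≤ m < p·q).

1022

m₁ = c^(d_p) mod p: c ≡ 34 (mod 43), and 34^5 mod 43 = 33.
m₂ = c^(d_q) mod q: c ≡ 24 (mod 29), and 24^5 mod 29 = 7.
h = q_inv·(m₁ − m₂) mod p = 3·(33 − 7) mod 43 = 35.
m = m₂ + h·q = 7 + 35·29 = 1022.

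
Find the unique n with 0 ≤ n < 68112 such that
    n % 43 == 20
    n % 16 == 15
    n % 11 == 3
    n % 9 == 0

31023

The moduli are pairwise coprime; M = 43·16·11·9 = 68112.
M/43 = 1584; 1584 ≡ 36 (mod 43); 36·6 ≡ 1, so inverse 6.
M/16 = 4257; 4257 ≡ 1 (mod 16), inverse 1.
M/11 = 6192; 6192 ≡ 10 (mod 11); 10·10 ≡ 1, so inverse 10.
M/9 = 7568; 7568 ≡ 8 (mod 9); 8·8 ≡ 1, so inverse 8.
n ≡ 20·1584·6 + 15·4257·1 + 3·6192·10 + 0·7568·8 = 439695.
439695 mod 68112 = 31023.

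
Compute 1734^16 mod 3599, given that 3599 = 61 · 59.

2970

Mod 61: 1734 ≡ 26; 26^16 ≡ 42 (mod 61).
Mod 59: 1734 ≡ 23; 23^16 ≡ 20 (mod 59).
Combine by CRT: x ≡ 42 (mod 61), x ≡ 20 (mod 59) ⇒ x ≡ 2970 (mod 3599).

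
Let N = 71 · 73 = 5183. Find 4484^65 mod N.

318

Mod 71: 4484 ≡ 11; 11^65 ≡ 34 (mod 71).
Mod 73: 4484 ≡ 31; 31^65 ≡ 26 (mod 73).
Combine by CRT: x ≡ 34 (mod 71), x ≡ 26 (mod 73) ⇒ x ≡ 318 (mod 5183).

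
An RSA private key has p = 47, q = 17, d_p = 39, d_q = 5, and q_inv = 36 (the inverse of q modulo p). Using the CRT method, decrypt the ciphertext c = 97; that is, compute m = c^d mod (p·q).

m₁ = c^(d_p) mod p: c ≡ 3 (mod 47), and 3^39 mod 47 = 32.
m₂ = c^(d_q) mod q: c ≡ 12 (mod 17), and 12^5 mod 17 = 3.
h = q_inv·(m₁ − m₂) mod p = 36·(32 − 3) mod 47 = 10.
m = m₂ + h·q = 3 + 10·17 = 173.

173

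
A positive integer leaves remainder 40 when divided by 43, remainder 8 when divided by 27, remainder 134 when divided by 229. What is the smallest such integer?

212417

The moduli are pairwise coprime; M = 43·27·229 = 265869.
M/43 = 6183; 6183 ≡ 34 (mod 43); 34·19 ≡ 1, so inverse 19.
M/27 = 9847; 9847 ≡ 19 (mod 27); 19·10 ≡ 1, so inverse 10.
M/229 = 1161; 1161 ≡ 16 (mod 229); 16·43 ≡ 1, so inverse 43.
n ≡ 40·6183·19 + 8·9847·10 + 134·1161·43 = 12176522.
12176522 mod 265869 = 212417.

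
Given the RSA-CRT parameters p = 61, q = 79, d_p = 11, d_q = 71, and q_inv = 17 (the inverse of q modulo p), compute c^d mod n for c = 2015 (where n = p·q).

m₁ = c^(d_p) mod p: c ≡ 2 (mod 61), and 2^11 mod 61 = 35.
m₂ = c^(d_q) mod q: c ≡ 40 (mod 79), and 40^71 mod 79 = 49.
h = q_inv·(m₁ − m₂) mod p = 17·(35 − 49) mod 61 = 6.
m = m₂ + h·q = 49 + 6·79 = 523.

523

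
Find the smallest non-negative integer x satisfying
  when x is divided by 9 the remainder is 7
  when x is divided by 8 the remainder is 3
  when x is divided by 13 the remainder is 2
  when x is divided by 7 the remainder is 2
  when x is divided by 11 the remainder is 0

The moduli are pairwise coprime; N = 9·8·13·7·11 = 72072.
N/9 = 8008; 8008 ≡ 7 (mod 9); 7·4 ≡ 1, so inverse 4.
N/8 = 9009; 9009 ≡ 1 (mod 8), inverse 1.
N/13 = 5544; 5544 ≡ 6 (mod 13); 6·11 ≡ 1, so inverse 11.
N/7 = 10296; 10296 ≡ 6 (mod 7); 6·6 ≡ 1, so inverse 6.
N/11 = 6552; 6552 ≡ 7 (mod 11); 7·8 ≡ 1, so inverse 8.
x ≡ 7·8008·4 + 3·9009·1 + 2·5544·11 + 2·10296·6 + 0·6552·8 = 496771.
496771 mod 72072 = 64339.

64339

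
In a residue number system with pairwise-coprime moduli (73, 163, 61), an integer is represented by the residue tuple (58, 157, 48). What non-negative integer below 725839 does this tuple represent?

From x ≡ 58 (mod 73) write x = 58 + 73t. Substituting into x ≡ 157 (mod 163) gives 73t ≡ 99 (mod 163), and since 73⁻¹ ≡ 67 (mod 163), t ≡ 113. Hence x ≡ 58 + 73·113 = 8307 (mod 11899).
From x ≡ 8307 (mod 11899) write x = 8307 + 11899t. Substituting into x ≡ 48 (mod 61) gives 11899t ≡ 37 (mod 61), and since 4⁻¹ ≡ 46 (mod 61), t ≡ 55. Hence x ≡ 8307 + 11899·55 = 662752 (mod 725839).

662752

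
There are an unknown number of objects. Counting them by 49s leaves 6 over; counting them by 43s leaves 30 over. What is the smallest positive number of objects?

202

From N ≡ 6 (mod 49) write N = 6 + 49t. Substituting into N ≡ 30 (mod 43) gives 49t ≡ 24 (mod 43), and since 6⁻¹ ≡ 36 (mod 43), t ≡ 4. Hence N ≡ 6 + 49·4 = 202 (mod 2107).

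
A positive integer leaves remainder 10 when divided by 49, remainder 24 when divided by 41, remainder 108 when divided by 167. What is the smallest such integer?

The moduli are pairwise coprime; N = 49·41·167 = 335503.
N/49 = 6847; 6847 ≡ 36 (mod 49); 36·15 ≡ 1, so inverse 15.
N/41 = 8183; 8183 ≡ 24 (mod 41); 24·12 ≡ 1, so inverse 12.
N/167 = 2009; 2009 ≡ 5 (mod 167); 5·67 ≡ 1, so inverse 67.
m ≡ 10·6847·15 + 24·8183·12 + 108·2009·67 = 17920878.
17920878 mod 335503 = 139219.

139219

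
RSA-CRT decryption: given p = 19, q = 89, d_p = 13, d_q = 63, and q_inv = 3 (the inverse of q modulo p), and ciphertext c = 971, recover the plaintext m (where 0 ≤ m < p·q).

m₁ = c^(d_p) mod p: c ≡ 2 (mod 19), and 2^13 mod 19 = 3.
m₂ = c^(d_q) mod q: c ≡ 81 (mod 89), and 81^63 mod 89 = 85.
h = q_inv·(m₁ − m₂) mod p = 3·(3 − 85) mod 19 = 1.
m = m₂ + h·q = 85 + 1·89 = 174.

174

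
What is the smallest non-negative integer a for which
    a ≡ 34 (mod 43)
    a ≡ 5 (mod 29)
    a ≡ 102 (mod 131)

From a ≡ 34 (mod 43) write a = 34 + 43t. Substituting into a ≡ 5 (mod 29) gives 43t ≡ 0 (mod 29), and since 14⁻¹ ≡ 27 (mod 29), t ≡ 0. Hence a ≡ 34 + 43·0 = 34 (mod 1247).
From a ≡ 34 (mod 1247) write a = 34 + 1247t. Substituting into a ≡ 102 (mod 131) gives 1247t ≡ 68 (mod 131), and since 68⁻¹ ≡ 79 (mod 131), t ≡ 1. Hence a ≡ 34 + 1247·1 = 1281 (mod 163357).

1281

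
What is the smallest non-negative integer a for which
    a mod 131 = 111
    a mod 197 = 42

From a ≡ 111 (mod 131) write a = 111 + 131t. Substituting into a ≡ 42 (mod 197) gives 131t ≡ 128 (mod 197), and since 131⁻¹ ≡ 194 (mod 197), t ≡ 10. Hence a ≡ 111 + 131·10 = 1421 (mod 25807).

1421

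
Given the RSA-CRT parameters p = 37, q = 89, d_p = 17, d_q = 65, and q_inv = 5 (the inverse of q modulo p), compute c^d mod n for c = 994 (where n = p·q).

1717

m₁ = c^(d_p) mod p: c ≡ 32 (mod 37), and 32^17 mod 37 = 15.
m₂ = c^(d_q) mod q: c ≡ 15 (mod 89), and 15^65 mod 89 = 26.
h = q_inv·(m₁ − m₂) mod p = 5·(15 − 26) mod 37 = 19.
m = m₂ + h·q = 26 + 19·89 = 1717.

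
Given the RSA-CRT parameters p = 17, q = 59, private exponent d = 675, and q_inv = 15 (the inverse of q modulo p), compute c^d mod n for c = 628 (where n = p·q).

832

d_p = d mod (p−1) = 675 mod 16 = 3; d_q = d mod (q−1) = 37.
m₁ = c^(d_p) mod p: c ≡ 16 (mod 17), and 16^3 mod 17 = 16.
m₂ = c^(d_q) mod q: c ≡ 38 (mod 59), and 38^37 mod 59 = 6.
h = q_inv·(m₁ − m₂) mod p = 15·(16 − 6) mod 17 = 14.
m = m₂ + h·q = 6 + 14·59 = 832.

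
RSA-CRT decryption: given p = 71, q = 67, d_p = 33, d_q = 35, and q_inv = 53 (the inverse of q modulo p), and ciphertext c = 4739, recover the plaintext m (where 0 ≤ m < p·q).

1262

m₁ = c^(d_p) mod p: c ≡ 53 (mod 71), and 53^33 mod 71 = 55.
m₂ = c^(d_q) mod q: c ≡ 49 (mod 67), and 49^35 mod 67 = 56.
h = q_inv·(m₁ − m₂) mod p = 53·(55 − 56) mod 71 = 18.
m = m₂ + h·q = 56 + 18·67 = 1262.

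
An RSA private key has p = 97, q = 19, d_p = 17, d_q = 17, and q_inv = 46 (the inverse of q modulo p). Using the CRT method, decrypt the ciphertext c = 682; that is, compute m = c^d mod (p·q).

m₁ = c^(d_p) mod p: c ≡ 3 (mod 97), and 3^17 mod 97 = 86.
m₂ = c^(d_q) mod q: c ≡ 17 (mod 19), and 17^17 mod 19 = 9.
h = q_inv·(m₁ − m₂) mod p = 46·(86 − 9) mod 97 = 50.
m = m₂ + h·q = 9 + 50·19 = 959.

959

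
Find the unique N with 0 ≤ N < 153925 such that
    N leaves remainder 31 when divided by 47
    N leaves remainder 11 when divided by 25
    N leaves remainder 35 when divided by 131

91211

From N ≡ 31 (mod 47) write N = 31 + 47t. Substituting into N ≡ 11 (mod 25) gives 47t ≡ 5 (mod 25), and since 22⁻¹ ≡ 8 (mod 25), t ≡ 15. Hence N ≡ 31 + 47·15 = 736 (mod 1175).
From N ≡ 736 (mod 1175) write N = 736 + 1175t. Substituting into N ≡ 35 (mod 131) gives 1175t ≡ 85 (mod 131), and since 127⁻¹ ≡ 98 (mod 131), t ≡ 77. Hence N ≡ 736 + 1175·77 = 91211 (mod 153925).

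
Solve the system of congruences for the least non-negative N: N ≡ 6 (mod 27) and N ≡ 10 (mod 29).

From N ≡ 6 (mod 27) write N = 6 + 27t. Substituting into N ≡ 10 (mod 29) gives 27t ≡ 4 (mod 29), and since 27⁻¹ ≡ 14 (mod 29), t ≡ 27. Hence N ≡ 6 + 27·27 = 735 (mod 783).

735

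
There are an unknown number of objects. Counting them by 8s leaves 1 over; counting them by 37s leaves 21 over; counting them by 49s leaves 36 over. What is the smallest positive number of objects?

2241

Combine the congruences pairwise.
From N ≡ 1 (mod 8) write N = 1 + 8t. Substituting into N ≡ 21 (mod 37) gives 8t ≡ 20 (mod 37), and since 8⁻¹ ≡ 14 (mod 37), t ≡ 21. Hence N ≡ 1 + 8·21 = 169 (mod 296).
From N ≡ 169 (mod 296) write N = 169 + 296t. Substituting into N ≡ 36 (mod 49) gives 296t ≡ 14 (mod 49), and since 2⁻¹ ≡ 25 (mod 49), t ≡ 7. Hence N ≡ 169 + 296·7 = 2241 (mod 14504).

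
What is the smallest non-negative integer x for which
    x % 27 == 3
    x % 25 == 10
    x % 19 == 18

1785

From x ≡ 3 (mod 27) write x = 3 + 27t. Substituting into x ≡ 10 (mod 25) gives 27t ≡ 7 (mod 25), and since 2⁻¹ ≡ 13 (mod 25), t ≡ 16. Hence x ≡ 3 + 27·16 = 435 (mod 675).
From x ≡ 435 (mod 675) write x = 435 + 675t. Substituting into x ≡ 18 (mod 19) gives 675t ≡ 1 (mod 19), and since 10⁻¹ ≡ 2 (mod 19), t ≡ 2. Hence x ≡ 435 + 675·2 = 1785 (mod 12825).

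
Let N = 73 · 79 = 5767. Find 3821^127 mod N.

5669

Mod 73: 3821 ≡ 25; by Fermat, exponent reduces to 127 mod 72 = 55; 25^55 ≡ 48 (mod 73).
Mod 79: 3821 ≡ 29; by Fermat, exponent reduces to 127 mod 78 = 49; 29^49 ≡ 60 (mod 79).
Combine by CRT: x ≡ 48 (mod 73), x ≡ 60 (mod 79) ⇒ x ≡ 5669 (mod 5767).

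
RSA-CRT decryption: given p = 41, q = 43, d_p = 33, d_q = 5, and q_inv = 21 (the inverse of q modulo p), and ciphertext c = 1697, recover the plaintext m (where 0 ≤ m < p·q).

m₁ = c^(d_p) mod p: c ≡ 16 (mod 41), and 16^33 mod 41 = 37.
m₂ = c^(d_q) mod q: c ≡ 20 (mod 43), and 20^5 mod 43 = 26.
h = q_inv·(m₁ − m₂) mod p = 21·(37 − 26) mod 41 = 26.
m = m₂ + h·q = 26 + 26·43 = 1144.

1144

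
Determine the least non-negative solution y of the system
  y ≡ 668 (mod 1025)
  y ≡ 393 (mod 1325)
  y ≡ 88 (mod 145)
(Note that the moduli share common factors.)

1219393

gcd(1025, 1325) = 25 and 25 | (393 − 668), so the pair is consistent; merging gives y ≡ 24243 (mod 54325), where 54325 = lcm(1025, 1325).
gcd(54325, 145) = 5 and 5 | (88 − 24243), so the pair is consistent; merging gives y ≡ 1219393 (mod 1575425), where 1575425 = lcm(54325, 145).
The solution is unique modulo lcm(1025, 1325, 145) = 1575425.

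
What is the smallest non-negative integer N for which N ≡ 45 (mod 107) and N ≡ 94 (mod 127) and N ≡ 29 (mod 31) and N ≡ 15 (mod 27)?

The moduli are pairwise coprime; M = 107·127·31·27 = 11373993.
M/107 = 106299; 106299 ≡ 48 (mod 107); 48·29 ≡ 1, so inverse 29.
M/127 = 89559; 89559 ≡ 24 (mod 127); 24·90 ≡ 1, so inverse 90.
M/31 = 366903; 366903 ≡ 18 (mod 31); 18·19 ≡ 1, so inverse 19.
M/27 = 421259; 421259 ≡ 5 (mod 27); 5·11 ≡ 1, so inverse 11.
N ≡ 45·106299·29 + 94·89559·90 + 29·366903·19 + 15·421259·11 = 1168060623.
1168060623 mod 11373993 = 7913337.

7913337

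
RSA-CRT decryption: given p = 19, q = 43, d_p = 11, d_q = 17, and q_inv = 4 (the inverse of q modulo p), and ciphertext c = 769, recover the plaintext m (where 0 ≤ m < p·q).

746

m₁ = c^(d_p) mod p: c ≡ 9 (mod 19), and 9^11 mod 19 = 5.
m₂ = c^(d_q) mod q: c ≡ 38 (mod 43), and 38^17 mod 43 = 15.
h = q_inv·(m₁ − m₂) mod p = 4·(5 − 15) mod 19 = 17.
m = m₂ + h·q = 15 + 17·43 = 746.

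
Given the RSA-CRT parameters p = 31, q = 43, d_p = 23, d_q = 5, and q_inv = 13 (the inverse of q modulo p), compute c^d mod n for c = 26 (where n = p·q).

347

m₁ = c^(d_p) mod p: c ≡ 26 (mod 31), and 26^23 mod 31 = 6.
m₂ = c^(d_q) mod q: c ≡ 26 (mod 43), and 26^5 mod 43 = 3.
h = q_inv·(m₁ − m₂) mod p = 13·(6 − 3) mod 31 = 8.
m = m₂ + h·q = 3 + 8·43 = 347.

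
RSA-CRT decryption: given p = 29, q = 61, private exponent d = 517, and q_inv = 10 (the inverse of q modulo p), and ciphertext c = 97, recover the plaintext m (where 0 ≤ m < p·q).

171

d_p = d mod (p−1) = 517 mod 28 = 13; d_q = d mod (q−1) = 37.
m₁ = c^(d_p) mod p: c ≡ 10 (mod 29), and 10^13 mod 29 = 26.
m₂ = c^(d_q) mod q: c ≡ 36 (mod 61), and 36^37 mod 61 = 49.
h = q_inv·(m₁ − m₂) mod p = 10·(26 − 49) mod 29 = 2.
m = m₂ + h·q = 49 + 2·61 = 171.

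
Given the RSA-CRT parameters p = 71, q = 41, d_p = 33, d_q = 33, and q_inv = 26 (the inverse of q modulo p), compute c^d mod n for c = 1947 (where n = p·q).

m₁ = c^(d_p) mod p: c ≡ 30 (mod 71), and 30^33 mod 71 = 37.
m₂ = c^(d_q) mod q: c ≡ 20 (mod 41), and 20^33 mod 41 = 36.
h = q_inv·(m₁ − m₂) mod p = 26·(37 − 36) mod 71 = 26.
m = m₂ + h·q = 36 + 26·41 = 1102.

1102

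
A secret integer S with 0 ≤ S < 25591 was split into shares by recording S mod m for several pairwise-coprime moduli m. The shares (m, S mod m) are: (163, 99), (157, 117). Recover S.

588

Combine the congruences pairwise.
From S ≡ 99 (mod 163) write S = 99 + 163t. Substituting into S ≡ 117 (mod 157) gives 163t ≡ 18 (mod 157), and since 6⁻¹ ≡ 131 (mod 157), t ≡ 3. Hence S ≡ 99 + 163·3 = 588 (mod 25591).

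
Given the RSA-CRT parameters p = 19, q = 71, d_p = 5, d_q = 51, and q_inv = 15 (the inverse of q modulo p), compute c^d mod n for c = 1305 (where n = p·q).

m₁ = c^(d_p) mod p: c ≡ 13 (mod 19), and 13^5 mod 19 = 14.
m₂ = c^(d_q) mod q: c ≡ 27 (mod 71), and 27^51 mod 71 = 18.
h = q_inv·(m₁ − m₂) mod p = 15·(14 − 18) mod 19 = 16.
m = m₂ + h·q = 18 + 16·71 = 1154.

1154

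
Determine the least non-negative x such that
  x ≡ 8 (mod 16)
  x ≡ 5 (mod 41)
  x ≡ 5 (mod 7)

The moduli are pairwise coprime; N = 16·41·7 = 4592.
N/16 = 287; 287 ≡ 15 (mod 16); 15·15 ≡ 1, so inverse 15.
N/41 = 112; 112 ≡ 30 (mod 41); 30·26 ≡ 1, so inverse 26.
N/7 = 656; 656 ≡ 5 (mod 7); 5·3 ≡ 1, so inverse 3.
x ≡ 8·287·15 + 5·112·26 + 5·656·3 = 58840.
58840 mod 4592 = 3736.

3736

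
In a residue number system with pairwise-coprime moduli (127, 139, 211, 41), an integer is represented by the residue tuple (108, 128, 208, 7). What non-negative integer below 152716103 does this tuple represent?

18441397

From x ≡ 108 (mod 127) write x = 108 + 127t. Substituting into x ≡ 128 (mod 139) gives 127t ≡ 20 (mod 139), and since 127⁻¹ ≡ 81 (mod 139), t ≡ 91. Hence x ≡ 108 + 127·91 = 11665 (mod 17653).
From x ≡ 11665 (mod 17653) write x = 11665 + 17653t. Substituting into x ≡ 208 (mod 211) gives 17653t ≡ 148 (mod 211), and since 140⁻¹ ≡ 104 (mod 211), t ≡ 200. Hence x ≡ 11665 + 17653·200 = 3542265 (mod 3724783).
From x ≡ 3542265 (mod 3724783) write x = 3542265 + 3724783t. Substituting into x ≡ 7 (mod 41) gives 3724783t ≡ 19 (mod 41), and since 15⁻¹ ≡ 11 (mod 41), t ≡ 4. Hence x ≡ 3542265 + 3724783·4 = 18441397 (mod 152716103).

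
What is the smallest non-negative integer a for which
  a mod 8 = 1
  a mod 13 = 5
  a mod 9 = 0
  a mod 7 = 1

2241

The moduli are pairwise coprime; N = 8·13·9·7 = 6552.
N/8 = 819; 819 ≡ 3 (mod 8); 3·3 ≡ 1, so inverse 3.
N/13 = 504; 504 ≡ 10 (mod 13); 10·4 ≡ 1, so inverse 4.
N/9 = 728; 728 ≡ 8 (mod 9); 8·8 ≡ 1, so inverse 8.
N/7 = 936; 936 ≡ 5 (mod 7); 5·3 ≡ 1, so inverse 3.
a ≡ 1·819·3 + 5·504·4 + 0·728·8 + 1·936·3 = 15345.
15345 mod 6552 = 2241.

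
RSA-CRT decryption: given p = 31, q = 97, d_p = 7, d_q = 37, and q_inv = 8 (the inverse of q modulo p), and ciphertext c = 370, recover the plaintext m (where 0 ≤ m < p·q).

m₁ = c^(d_p) mod p: c ≡ 29 (mod 31), and 29^7 mod 31 = 27.
m₂ = c^(d_q) mod q: c ≡ 79 (mod 97), and 79^37 mod 97 = 89.
h = q_inv·(m₁ − m₂) mod p = 8·(27 − 89) mod 31 = 0.
m = m₂ + h·q = 89 + 0·97 = 89.

89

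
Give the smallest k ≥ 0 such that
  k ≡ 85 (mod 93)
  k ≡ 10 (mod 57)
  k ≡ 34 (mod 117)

Combine the congruences pairwise.
gcd(93, 57) = 3 and 3 | (10 − 85), so the pair is consistent; merging gives k ≡ 922 (mod 1767), where 1767 = lcm(93, 57).
gcd(1767, 117) = 3 and 3 | (34 − 922), so the pair is consistent; merging gives k ≡ 7990 (mod 68913), where 68913 = lcm(1767, 117).
The solution is unique modulo lcm(93, 57, 117) = 68913.

7990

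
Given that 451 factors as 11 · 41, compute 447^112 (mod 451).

Mod 11: 447 ≡ 7; by Fermat, exponent reduces to 112 mod 10 = 2; 7^2 ≡ 5 (mod 11).
Mod 41: 447 ≡ 37; by Fermat, exponent reduces to 112 mod 40 = 32; 37^32 ≡ 16 (mod 41).
Combine by CRT: x ≡ 5 (mod 11), x ≡ 16 (mod 41) ⇒ x ≡ 16 (mod 451).

16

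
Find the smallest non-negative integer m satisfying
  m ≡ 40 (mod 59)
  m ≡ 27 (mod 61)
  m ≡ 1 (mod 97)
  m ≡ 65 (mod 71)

The moduli are pairwise coprime; N = 59·61·97·71 = 24786313.
N/59 = 420107; 420107 ≡ 27 (mod 59); 27·35 ≡ 1, so inverse 35.
N/61 = 406333; 406333 ≡ 12 (mod 61); 12·56 ≡ 1, so inverse 56.
N/97 = 255529; 255529 ≡ 31 (mod 97); 31·72 ≡ 1, so inverse 72.
N/71 = 349103; 349103 ≡ 67 (mod 71); 67·53 ≡ 1, so inverse 53.
m ≡ 40·420107·35 + 27·406333·56 + 1·255529·72 + 65·349103·53 = 2423583219.
2423583219 mod 24786313 = 19310858.

19310858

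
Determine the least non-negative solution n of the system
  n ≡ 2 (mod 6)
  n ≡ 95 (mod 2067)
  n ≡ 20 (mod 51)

2162

gcd(6, 2067) = 3 and 3 | (95 − 2), so the pair is consistent; merging gives n ≡ 2162 (mod 4134), where 4134 = lcm(6, 2067).
gcd(4134, 51) = 3 and 3 | (20 − 2162), so the pair is consistent; merging gives n ≡ 2162 (mod 70278), where 70278 = lcm(4134, 51).
The solution is unique modulo lcm(6, 2067, 51) = 70278.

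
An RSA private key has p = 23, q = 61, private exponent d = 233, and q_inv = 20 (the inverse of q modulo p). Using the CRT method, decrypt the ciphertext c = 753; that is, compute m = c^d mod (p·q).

d_p = d mod (p−1) = 233 mod 22 = 13; d_q = d mod (q−1) = 53.
m₁ = c^(d_p) mod p: c ≡ 17 (mod 23), and 17^13 mod 23 = 10.
m₂ = c^(d_q) mod q: c ≡ 21 (mod 61), and 21^53 mod 61 = 29.
h = q_inv·(m₁ − m₂) mod p = 20·(10 − 29) mod 23 = 11.
m = m₂ + h·q = 29 + 11·61 = 700.

700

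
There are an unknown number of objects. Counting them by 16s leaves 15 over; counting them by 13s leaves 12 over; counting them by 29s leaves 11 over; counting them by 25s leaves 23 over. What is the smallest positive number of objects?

99423

The moduli are pairwise coprime; M = 16·13·29·25 = 150800.
M/16 = 9425; 9425 ≡ 1 (mod 16), inverse 1.
M/13 = 11600; 11600 ≡ 4 (mod 13); 4·10 ≡ 1, so inverse 10.
M/29 = 5200; 5200 ≡ 9 (mod 29); 9·13 ≡ 1, so inverse 13.
M/25 = 6032; 6032 ≡ 7 (mod 25); 7·18 ≡ 1, so inverse 18.
N ≡ 15·9425·1 + 12·11600·10 + 11·5200·13 + 23·6032·18 = 4774223.
4774223 mod 150800 = 99423.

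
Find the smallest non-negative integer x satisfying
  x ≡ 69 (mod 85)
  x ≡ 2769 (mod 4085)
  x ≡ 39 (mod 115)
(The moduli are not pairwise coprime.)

Combine the congruences pairwise.
gcd(85, 4085) = 5 and 5 | (2769 − 69), so the pair is consistent; merging gives x ≡ 19109 (mod 69445), where 69445 = lcm(85, 4085).
gcd(69445, 115) = 5 and 5 | (39 − 19109), so the pair is consistent; merging gives x ≡ 991339 (mod 1597235), where 1597235 = lcm(69445, 115).
The solution is unique modulo lcm(85, 4085, 115) = 1597235.

991339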